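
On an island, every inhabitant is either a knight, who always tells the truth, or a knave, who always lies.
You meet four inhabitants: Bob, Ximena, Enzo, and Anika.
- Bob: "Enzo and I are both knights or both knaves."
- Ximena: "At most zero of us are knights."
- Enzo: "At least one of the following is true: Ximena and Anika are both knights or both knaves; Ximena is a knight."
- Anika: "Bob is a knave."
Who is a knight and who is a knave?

Bob is a knight, Ximena is a knave, Enzo is a knight, and Anika is a knave.

As a knight, Bob's statement "Enzo and I are both knights or both knaves" should be True; it is.
Ximena is a knave, so "at most zero of us are knights" must be false — and it is.
Enzo (knight): "at least one of the following is true: Ximena and Anika are both knights or both knaves; Ximena is a knight" — True. ✓
Anika is a knave; "Bob is a knave" is false, as required.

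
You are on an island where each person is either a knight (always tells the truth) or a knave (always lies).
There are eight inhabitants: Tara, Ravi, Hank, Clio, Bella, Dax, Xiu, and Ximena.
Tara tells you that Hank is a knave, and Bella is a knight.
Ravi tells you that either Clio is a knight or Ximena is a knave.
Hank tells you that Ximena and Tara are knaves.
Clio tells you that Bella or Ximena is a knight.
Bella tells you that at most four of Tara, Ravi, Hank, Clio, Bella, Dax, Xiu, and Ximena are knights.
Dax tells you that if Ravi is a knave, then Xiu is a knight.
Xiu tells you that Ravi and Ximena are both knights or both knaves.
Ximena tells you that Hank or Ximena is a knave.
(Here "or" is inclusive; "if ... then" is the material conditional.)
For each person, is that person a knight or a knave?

Tara is a knave, Ravi is a knight, Hank is a knave, Clio is a knight, Bella is a knave, Dax is a knight, Xiu is a knight, and Ximena is a knight.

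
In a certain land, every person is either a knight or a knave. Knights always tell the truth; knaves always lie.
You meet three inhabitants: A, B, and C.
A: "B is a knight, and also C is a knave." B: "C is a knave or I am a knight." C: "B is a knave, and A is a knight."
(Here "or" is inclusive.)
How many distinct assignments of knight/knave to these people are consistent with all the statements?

1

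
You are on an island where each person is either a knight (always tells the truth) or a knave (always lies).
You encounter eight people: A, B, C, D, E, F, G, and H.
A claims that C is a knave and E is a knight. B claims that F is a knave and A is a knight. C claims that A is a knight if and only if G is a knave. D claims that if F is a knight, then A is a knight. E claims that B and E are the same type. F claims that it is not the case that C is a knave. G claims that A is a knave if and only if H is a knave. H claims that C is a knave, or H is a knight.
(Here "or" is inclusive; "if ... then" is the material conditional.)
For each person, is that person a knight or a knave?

A is a knight, B is a knight, C is a knave, D is a knight, E is a knight, F is a knave, G is a knight, and H is a knight.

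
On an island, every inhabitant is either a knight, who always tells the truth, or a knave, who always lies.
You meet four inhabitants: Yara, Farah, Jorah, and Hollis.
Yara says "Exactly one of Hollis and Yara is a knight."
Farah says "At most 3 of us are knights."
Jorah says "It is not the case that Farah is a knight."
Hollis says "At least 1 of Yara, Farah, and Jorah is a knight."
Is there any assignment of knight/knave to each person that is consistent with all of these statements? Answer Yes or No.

Checking all 16 assignments, each has at least one speaker whose statement's truth value contradicts their type.

No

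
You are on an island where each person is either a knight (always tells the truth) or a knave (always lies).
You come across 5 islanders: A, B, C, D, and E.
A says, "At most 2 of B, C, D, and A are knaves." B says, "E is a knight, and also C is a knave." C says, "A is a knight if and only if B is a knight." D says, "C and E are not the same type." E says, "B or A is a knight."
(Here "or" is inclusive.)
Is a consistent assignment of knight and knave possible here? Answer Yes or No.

No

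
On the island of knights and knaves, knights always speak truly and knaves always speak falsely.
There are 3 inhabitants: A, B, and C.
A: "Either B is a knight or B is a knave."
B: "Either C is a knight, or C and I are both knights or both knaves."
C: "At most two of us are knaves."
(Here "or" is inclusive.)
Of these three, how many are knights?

The unique consistent assignment is A=knight, B=knight, C=knight.
That has 3 knights.

3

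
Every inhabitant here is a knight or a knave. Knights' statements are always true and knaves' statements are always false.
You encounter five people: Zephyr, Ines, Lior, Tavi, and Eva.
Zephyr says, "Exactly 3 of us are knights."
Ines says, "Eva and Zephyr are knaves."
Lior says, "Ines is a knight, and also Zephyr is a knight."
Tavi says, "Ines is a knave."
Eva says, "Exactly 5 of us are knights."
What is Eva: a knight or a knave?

Eva is a knave.

Consistent assignments: {Zephyr=knave, Ines=knight, Lior=knave, Tavi=knave, Eva=knave}
In every consistent assignment, Eva is a knave.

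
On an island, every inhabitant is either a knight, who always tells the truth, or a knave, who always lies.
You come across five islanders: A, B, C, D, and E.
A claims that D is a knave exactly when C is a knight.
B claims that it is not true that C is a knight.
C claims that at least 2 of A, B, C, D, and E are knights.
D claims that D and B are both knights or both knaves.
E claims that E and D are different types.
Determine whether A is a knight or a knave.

Consistent assignments: {A=knave, B=knight, C=knave, D=knave, E=knave}
In every consistent assignment, A is a knave.

A is a knave.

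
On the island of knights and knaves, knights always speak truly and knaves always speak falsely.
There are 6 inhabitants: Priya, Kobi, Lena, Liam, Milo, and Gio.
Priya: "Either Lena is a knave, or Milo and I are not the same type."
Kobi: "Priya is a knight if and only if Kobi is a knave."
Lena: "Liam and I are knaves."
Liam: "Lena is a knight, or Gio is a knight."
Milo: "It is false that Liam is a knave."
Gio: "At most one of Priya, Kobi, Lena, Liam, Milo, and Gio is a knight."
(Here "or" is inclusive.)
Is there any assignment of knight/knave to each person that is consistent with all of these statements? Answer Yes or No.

No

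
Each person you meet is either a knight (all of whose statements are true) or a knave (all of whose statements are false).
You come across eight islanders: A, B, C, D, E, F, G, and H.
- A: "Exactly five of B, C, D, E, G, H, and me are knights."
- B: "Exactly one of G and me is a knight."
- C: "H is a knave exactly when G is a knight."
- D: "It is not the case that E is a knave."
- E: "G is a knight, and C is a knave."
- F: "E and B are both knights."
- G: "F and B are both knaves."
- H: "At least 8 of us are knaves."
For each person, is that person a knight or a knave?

Knights: B. Knaves: A, C, D, E, F, G, and H.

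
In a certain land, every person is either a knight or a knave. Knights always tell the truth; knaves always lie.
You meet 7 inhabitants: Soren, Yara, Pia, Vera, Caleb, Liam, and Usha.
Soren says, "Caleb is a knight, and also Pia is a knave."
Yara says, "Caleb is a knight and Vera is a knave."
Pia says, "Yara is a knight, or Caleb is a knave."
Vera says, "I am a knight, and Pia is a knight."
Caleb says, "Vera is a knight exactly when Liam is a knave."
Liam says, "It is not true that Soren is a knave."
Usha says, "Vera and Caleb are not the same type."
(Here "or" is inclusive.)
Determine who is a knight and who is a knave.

As a knave, Soren's statement "Caleb is a knight, and also Pia is a knave" should be False; it is.
Yara (knave): "Caleb is a knight and Vera is a knave" — False. ✓
Pia is a knight; "Yara is a knight, or Caleb is a knave" is true, as required.
Vera (knave): "I am a knight, and Pia is a knight" — False. ✓
Caleb is a knave, so "Vera is a knight exactly when Liam is a knave" must be False — and it is.
Liam is a knave; "it is not true that Soren is a knave" is False, as required.
Since Usha is a knave, "Vera and Caleb are not the same type" needs to be False, which holds.

Soren is a knave, Yara is a knave, Pia is a knight, Vera is a knave, Caleb is a knave, Liam is a knave, and Usha is a knave.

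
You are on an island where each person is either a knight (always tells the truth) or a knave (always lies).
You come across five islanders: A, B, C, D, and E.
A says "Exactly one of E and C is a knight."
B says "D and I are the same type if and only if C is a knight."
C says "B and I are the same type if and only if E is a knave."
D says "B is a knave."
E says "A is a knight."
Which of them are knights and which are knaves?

Knights: B. Knaves: A, C, D, and E.

Suppose A is a knight. Then A's statement "exactly one of E and C is a knight" would have to be true. Checking the 16 ways to assign the others, none is consistent with every speaker.
(For instance, with B=knight, C=knave, D=knave, E=knave, A's claim "exactly one of E and C is a knight" comes out false where it would need to be true.)
So A must be a knave, making "exactly one of E and C is a knight" false. Taking A=knave, B=knight, C=knave, D=knave, E=knave, each remaining statement checks out:
  B (knight): "D and I are the same type if and only if C is a knight" — true. ✓
  C (knave): "B and I are the same type if and only if E is a knave" — false. ✓
  D (knave): "B is a knave" — false. ✓
  E (knave): "A is a knight" — false. ✓
This is the unique consistent assignment.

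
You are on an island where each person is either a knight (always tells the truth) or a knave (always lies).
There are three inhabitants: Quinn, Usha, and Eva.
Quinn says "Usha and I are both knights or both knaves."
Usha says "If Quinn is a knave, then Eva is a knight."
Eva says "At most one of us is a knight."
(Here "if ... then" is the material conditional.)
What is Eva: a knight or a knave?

Eva is a knave.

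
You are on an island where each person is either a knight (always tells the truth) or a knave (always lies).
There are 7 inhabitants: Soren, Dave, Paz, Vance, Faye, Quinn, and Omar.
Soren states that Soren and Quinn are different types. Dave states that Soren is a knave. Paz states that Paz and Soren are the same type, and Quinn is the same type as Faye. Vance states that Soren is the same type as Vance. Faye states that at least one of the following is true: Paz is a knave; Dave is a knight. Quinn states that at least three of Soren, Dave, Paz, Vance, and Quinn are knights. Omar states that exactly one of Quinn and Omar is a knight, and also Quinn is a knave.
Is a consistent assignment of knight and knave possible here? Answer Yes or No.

Yes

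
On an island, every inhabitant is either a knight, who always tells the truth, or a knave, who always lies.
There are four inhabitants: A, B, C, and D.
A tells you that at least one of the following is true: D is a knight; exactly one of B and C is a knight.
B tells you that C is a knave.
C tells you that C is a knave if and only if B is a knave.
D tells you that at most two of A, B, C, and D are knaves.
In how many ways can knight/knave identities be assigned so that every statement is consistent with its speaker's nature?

Consistent assignments:
  A=knight, B=knight, C=knave, D=knight

1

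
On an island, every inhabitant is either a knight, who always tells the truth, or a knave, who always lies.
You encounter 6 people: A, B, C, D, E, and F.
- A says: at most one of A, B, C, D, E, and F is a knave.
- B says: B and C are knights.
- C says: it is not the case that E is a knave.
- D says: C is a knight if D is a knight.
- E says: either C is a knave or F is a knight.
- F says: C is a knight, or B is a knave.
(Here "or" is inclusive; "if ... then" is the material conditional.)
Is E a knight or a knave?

Consistent assignments: {A=knight, B=knight, C=knight, D=knight, E=knight, F=knight}; {A=knight, B=knave, C=knight, D=knight, E=knight, F=knight}; {A=knave, B=knave, C=knight, D=knight, E=knight, F=knight}
In every consistent assignment, E is a knight.

E is a knight.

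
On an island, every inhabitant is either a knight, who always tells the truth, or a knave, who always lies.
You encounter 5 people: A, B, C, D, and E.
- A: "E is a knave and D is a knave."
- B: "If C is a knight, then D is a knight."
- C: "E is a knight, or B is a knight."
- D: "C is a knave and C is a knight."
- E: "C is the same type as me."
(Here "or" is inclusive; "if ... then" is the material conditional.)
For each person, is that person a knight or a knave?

A is a knave; "E is a knave and D is a knave" is false, as required.
B is a knave, so "if C is a knight, then D is a knight" must be false — and it is.
C is a knight, and the claim "E is a knight, or B is a knight" is indeed True.
Since D is a knave, "C is a knave and C is a knight" needs to be false, which holds.
E is a knight; "C is the same type as me" is True, as required.

A is a knave, B is a knave, C is a knight, D is a knave, and E is a knight.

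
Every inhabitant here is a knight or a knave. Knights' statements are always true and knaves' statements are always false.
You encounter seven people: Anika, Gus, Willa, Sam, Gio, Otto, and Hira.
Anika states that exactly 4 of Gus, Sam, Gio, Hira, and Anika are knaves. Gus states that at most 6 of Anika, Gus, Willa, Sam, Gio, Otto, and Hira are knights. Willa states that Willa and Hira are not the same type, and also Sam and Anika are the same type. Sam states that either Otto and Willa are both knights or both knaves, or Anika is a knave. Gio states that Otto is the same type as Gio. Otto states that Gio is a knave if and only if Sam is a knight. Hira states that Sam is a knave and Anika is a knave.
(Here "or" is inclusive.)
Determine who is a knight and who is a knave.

Knights: Gus, Sam, and Otto. Knaves: Anika, Willa, Gio, and Hira.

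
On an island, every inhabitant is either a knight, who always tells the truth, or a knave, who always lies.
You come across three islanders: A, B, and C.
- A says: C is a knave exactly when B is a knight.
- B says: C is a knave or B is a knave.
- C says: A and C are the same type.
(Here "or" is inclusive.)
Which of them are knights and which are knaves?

Since A is a knight, "C is a knave exactly when B is a knight" needs to be true, which holds.
Since B is a knight, "C is a knave or B is a knave" needs to be true, which holds.
Since C is a knave, "A and C are the same type" needs to be False, which holds.

A is a knight, B is a knight, and C is a knave.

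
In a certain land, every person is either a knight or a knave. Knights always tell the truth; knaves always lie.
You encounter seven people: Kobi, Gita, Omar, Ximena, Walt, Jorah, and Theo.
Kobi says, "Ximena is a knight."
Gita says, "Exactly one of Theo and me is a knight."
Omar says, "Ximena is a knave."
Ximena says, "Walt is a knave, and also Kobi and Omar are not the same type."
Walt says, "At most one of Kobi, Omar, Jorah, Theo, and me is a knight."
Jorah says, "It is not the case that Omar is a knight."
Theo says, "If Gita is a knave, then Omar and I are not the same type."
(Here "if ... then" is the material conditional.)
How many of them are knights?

The unique consistent assignment is Kobi=knight, Gita=knave, Omar=knave, Ximena=knight, Walt=knave, Jorah=knight, Theo=knave.
That has 3 knights.

3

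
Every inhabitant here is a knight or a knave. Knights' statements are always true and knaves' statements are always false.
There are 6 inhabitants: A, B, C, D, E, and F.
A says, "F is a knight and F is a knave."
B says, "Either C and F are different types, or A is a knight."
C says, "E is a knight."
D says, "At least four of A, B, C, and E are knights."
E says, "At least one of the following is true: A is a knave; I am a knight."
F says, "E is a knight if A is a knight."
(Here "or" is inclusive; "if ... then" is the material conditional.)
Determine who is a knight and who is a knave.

A is a knave, so "F is a knight and F is a knave" must be False — and it is.
B is a knave, and the claim "either C and F are different types, or A is a knight" is indeed False.
C is a knight; "E is a knight" is True, as required.
D (knave): "at least four of A, B, C, and E are knights" — False. ✓
E (knight): "at least one of the following is true: A is a knave; I am a knight" — True. ✓
F is a knight, so "E is a knight if A is a knight" must be True — and it is.

A is a knave, B is a knave, C is a knight, D is a knave, E is a knight, and F is a knight.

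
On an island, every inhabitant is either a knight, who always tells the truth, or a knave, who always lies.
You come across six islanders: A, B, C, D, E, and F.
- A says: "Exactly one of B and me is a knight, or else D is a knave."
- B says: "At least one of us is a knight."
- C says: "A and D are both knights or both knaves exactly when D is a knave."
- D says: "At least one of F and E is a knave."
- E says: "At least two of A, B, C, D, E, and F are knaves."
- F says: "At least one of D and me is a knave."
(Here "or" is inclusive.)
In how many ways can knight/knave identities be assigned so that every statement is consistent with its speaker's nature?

1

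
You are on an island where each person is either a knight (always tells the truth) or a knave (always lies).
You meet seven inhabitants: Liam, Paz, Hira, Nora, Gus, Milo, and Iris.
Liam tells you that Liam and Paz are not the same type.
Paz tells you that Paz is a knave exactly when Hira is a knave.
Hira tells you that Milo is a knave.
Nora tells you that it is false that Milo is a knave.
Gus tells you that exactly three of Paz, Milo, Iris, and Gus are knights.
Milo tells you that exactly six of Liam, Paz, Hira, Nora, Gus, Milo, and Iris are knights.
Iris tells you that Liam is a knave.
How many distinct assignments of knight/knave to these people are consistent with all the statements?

2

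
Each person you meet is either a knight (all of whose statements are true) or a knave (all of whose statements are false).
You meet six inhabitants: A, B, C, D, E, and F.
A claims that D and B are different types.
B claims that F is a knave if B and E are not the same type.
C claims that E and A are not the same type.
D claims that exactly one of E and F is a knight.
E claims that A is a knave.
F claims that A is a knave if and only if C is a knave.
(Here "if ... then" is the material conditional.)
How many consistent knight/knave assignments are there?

1

Consistent assignments:
  A=knave, B=knight, C=knight, D=knight, E=knight, F=knave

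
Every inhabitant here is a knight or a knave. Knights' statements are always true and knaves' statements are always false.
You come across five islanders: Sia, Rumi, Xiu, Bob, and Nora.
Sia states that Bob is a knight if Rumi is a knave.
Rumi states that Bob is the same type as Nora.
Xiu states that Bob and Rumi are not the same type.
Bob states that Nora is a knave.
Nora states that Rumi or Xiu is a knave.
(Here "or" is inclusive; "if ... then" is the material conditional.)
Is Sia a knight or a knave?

Sia is a knave.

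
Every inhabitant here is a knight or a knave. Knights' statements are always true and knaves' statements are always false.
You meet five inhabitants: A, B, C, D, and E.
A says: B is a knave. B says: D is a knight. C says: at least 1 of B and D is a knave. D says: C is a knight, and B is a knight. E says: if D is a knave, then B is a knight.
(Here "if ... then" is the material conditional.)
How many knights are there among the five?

2

The unique consistent assignment is A=knight, B=knave, C=knight, D=knave, E=knave.
That has 2 knights.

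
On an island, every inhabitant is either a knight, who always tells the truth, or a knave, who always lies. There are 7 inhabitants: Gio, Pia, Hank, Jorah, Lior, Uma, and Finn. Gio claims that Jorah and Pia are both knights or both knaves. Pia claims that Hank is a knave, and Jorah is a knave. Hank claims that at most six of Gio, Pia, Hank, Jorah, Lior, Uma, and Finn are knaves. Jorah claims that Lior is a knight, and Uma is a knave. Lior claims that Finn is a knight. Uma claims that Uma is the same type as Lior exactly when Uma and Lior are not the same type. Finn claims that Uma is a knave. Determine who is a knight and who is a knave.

Gio is a knave, and the claim "Jorah and Pia are both knights or both knaves" is indeed false.
Pia is a knave, so "Hank is a knave, and Jorah is a knave" must be false — and it is.
Hank is a knight; "at most six of Gio, Pia, Hank, Jorah, Lior, Uma, and Finn are knaves" is true, as required.
Jorah is a knight, so "Lior is a knight, and Uma is a knave" must be true — and it is.
Lior is a knight, and the claim "Finn is a knight" is indeed true.
Uma is a knave, so "Uma is the same type as Lior exactly when Uma and Lior are not the same type" must be false — and it is.
Finn is a knight; "Uma is a knave" is true, as required.

Knights: Hank, Jorah, Lior, and Finn. Knaves: Gio, Pia, and Uma.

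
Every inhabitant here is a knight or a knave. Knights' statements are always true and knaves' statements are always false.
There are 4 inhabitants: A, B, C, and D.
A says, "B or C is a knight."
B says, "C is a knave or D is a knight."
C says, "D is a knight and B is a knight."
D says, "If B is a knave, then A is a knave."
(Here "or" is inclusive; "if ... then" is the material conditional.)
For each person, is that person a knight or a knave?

Since A is a knight, "B or C is a knight" needs to be true, which holds.
B (knight): "C is a knave or D is a knight" — true. ✓
C is a knight; "D is a knight and B is a knight" is true, as required.
D is a knight, so "if B is a knave, then A is a knave" must be true — and it is.

A is a knight, B is a knight, C is a knight, and D is a knight.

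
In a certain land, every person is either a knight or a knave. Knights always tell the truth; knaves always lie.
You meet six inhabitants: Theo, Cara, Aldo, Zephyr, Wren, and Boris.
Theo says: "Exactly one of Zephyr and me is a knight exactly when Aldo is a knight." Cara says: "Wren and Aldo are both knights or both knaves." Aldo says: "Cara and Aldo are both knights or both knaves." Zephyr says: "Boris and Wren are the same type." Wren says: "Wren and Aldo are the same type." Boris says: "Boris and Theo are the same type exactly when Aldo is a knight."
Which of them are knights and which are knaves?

As a knight, Theo's statement "exactly one of Zephyr and me is a knight exactly when Aldo is a knight" should be true; it is.
Cara is a knight, so "Wren and Aldo are both knights or both knaves" must be true — and it is.
Aldo (knight): "Cara and Aldo are both knights or both knaves" — true. ✓
Zephyr (knave): "Boris and Wren are the same type" — false. ✓
As a knight, Wren's statement "Wren and Aldo are the same type" should be true; it is.
Boris is a knave, and the claim "Boris and Theo are the same type exactly when Aldo is a knight" is indeed false.

Theo is a knight, Cara is a knight, Aldo is a knight, Zephyr is a knave, Wren is a knight, and Boris is a knave.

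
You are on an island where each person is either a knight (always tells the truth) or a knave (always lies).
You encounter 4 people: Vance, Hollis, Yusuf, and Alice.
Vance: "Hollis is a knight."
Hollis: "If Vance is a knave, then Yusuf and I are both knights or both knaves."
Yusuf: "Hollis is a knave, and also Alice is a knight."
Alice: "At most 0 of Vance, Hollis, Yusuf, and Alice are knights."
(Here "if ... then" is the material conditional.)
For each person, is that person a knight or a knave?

Knights: Vance and Hollis. Knaves: Yusuf and Alice.

Suppose Vance is a knave. Then Vance's statement "Hollis is a knight" would have to be false. Checking the 8 ways to assign the others, none is consistent with every speaker.
(For instance, with Hollis=knight, Yusuf=knave, Alice=knave, Vance's claim "Hollis is a knight" comes out true where it would need to be false.)
So Vance must be a knight, making "Hollis is a knight" true. Taking Vance=knight, Hollis=knight, Yusuf=knave, Alice=knave, each remaining statement checks out:
  Hollis (knight): "if Vance is a knave, then Yusuf and I are both knights or both knaves" — true. ✓
  Yusuf (knave): "Hollis is a knave, and also Alice is a knight" — false. ✓
  Alice (knave): "at most 0 of Vance, Hollis, Yusuf, and Alice are knights" — false. ✓
This is the unique consistent assignment.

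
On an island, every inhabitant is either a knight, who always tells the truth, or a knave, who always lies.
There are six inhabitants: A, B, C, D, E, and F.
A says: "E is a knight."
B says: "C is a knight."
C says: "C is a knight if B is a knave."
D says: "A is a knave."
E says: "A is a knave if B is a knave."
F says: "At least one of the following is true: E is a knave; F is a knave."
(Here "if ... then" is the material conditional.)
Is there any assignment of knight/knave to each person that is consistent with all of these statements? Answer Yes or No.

No

Checking all 64 assignments, each has at least one speaker whose statement's truth value contradicts their type.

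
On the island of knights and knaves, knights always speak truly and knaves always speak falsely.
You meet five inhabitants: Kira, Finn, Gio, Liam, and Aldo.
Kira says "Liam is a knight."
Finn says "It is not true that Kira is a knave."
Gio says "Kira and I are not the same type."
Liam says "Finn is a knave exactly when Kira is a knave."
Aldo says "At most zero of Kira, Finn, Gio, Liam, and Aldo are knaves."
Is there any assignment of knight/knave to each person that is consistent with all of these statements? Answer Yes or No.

No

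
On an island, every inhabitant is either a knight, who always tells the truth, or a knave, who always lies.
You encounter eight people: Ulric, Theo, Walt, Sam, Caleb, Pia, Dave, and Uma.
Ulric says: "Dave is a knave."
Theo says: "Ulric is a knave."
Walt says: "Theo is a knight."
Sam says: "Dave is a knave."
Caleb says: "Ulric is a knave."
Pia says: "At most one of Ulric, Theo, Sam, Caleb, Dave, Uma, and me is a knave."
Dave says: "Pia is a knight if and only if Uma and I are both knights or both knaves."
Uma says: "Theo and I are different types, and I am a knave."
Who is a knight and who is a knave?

Ulric is a knight; "Dave is a knave" is True, as required.
As a knave, Theo's statement "Ulric is a knave" should be False; it is.
Since Walt is a knave, "Theo is a knight" needs to be False, which holds.
As a knight, Sam's statement "Dave is a knave" should be True; it is.
Caleb (knave): "Ulric is a knave" — False. ✓
Pia is a knave, and the claim "at most one of Ulric, Theo, Sam, Caleb, Dave, Uma, and me is a knave" is indeed False.
Dave is a knave, so "Pia is a knight if and only if Uma and I are both knights or both knaves" must be False — and it is.
Since Uma is a knave, "Theo and I are different types, and I am a knave" needs to be False, which holds.

Ulric is a knight, Theo is a knave, Walt is a knave, Sam is a knight, Caleb is a knave, Pia is a knave, Dave is a knave, and Uma is a knave.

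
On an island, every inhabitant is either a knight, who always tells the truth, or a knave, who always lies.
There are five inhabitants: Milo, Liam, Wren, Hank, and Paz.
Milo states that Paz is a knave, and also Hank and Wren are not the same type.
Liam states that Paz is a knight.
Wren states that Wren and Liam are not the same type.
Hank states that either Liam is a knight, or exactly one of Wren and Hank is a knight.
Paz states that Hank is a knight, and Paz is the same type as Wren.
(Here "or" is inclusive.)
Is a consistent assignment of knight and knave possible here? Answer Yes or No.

Yes

One consistent assignment: Milo=knave, Liam=knave, Wren=knave, Hank=knave, Paz=knave.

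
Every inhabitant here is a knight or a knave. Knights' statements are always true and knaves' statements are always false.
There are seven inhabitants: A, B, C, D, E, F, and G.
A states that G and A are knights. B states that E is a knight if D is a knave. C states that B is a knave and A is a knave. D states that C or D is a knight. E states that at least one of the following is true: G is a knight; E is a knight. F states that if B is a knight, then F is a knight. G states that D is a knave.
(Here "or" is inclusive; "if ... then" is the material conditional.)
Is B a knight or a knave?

B is a knight.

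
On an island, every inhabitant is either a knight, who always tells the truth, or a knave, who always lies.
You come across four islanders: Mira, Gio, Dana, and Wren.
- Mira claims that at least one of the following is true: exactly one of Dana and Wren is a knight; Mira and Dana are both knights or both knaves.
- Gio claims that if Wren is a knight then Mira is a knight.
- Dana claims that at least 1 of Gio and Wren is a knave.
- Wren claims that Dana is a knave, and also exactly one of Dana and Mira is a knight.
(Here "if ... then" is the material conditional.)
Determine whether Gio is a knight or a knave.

Gio is a knight.

Consistent assignments: {Mira=knight, Gio=knight, Dana=knight, Wren=knave}; {Mira=knight, Gio=knight, Dana=knave, Wren=knight}
In every consistent assignment, Gio is a knight.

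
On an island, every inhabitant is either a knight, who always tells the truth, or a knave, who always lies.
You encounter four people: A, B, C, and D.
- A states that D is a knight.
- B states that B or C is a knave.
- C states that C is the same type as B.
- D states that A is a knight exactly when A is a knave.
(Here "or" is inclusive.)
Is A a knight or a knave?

A is a knave.

Consistent assignments: {A=knave, B=knight, C=knave, D=knave}
In every consistent assignment, A is a knave.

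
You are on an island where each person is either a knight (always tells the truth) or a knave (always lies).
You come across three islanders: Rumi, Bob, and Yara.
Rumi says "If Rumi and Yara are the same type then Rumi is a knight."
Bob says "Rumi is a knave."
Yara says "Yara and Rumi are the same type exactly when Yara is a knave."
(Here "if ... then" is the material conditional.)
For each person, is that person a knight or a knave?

Rumi is a knight, Bob is a knave, and Yara is a knave.

Suppose Rumi is a knave. Then Rumi's statement "if Rumi and Yara are the same type then Rumi is a knight" would have to be false. Checking the 4 ways to assign the others, none is consistent with every speaker.
(For instance, with Bob=knave, Yara=knave, Bob's claim "Rumi is a knave" comes out true where it would need to be false.)
So Rumi must be a knight, making "if Rumi and Yara are the same type then Rumi is a knight" true. Taking Rumi=knight, Bob=knave, Yara=knave, each remaining statement checks out:
  Bob (knave): "Rumi is a knave" — false. ✓
  Yara (knave): "Yara and Rumi are the same type exactly when Yara is a knave" — false. ✓
This is the unique consistent assignment.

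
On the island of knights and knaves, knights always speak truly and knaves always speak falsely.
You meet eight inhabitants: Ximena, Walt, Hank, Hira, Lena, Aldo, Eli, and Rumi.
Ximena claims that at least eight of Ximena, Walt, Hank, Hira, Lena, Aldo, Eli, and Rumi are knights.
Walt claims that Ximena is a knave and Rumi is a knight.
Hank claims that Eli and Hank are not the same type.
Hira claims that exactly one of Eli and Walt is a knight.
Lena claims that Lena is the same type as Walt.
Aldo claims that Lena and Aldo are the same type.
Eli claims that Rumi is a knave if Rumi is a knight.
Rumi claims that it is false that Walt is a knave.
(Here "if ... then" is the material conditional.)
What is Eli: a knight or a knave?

Eli is a knave.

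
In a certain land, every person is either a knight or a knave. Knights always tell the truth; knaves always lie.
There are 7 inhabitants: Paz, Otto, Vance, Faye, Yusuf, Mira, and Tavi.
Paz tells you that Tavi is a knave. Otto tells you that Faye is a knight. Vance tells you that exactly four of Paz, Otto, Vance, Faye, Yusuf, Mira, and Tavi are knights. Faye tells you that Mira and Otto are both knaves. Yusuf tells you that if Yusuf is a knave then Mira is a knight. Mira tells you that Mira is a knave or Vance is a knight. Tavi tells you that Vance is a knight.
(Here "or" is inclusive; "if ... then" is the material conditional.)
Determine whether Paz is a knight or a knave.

Paz is a knave.

Consistent assignments: {Paz=knave, Otto=knave, Vance=knight, Faye=knave, Yusuf=knight, Mira=knight, Tavi=knight}
In every consistent assignment, Paz is a knave.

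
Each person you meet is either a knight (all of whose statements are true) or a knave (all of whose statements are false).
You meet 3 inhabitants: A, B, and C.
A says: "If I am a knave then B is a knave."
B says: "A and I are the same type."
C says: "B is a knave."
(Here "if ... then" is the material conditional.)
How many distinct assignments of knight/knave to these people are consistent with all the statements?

2

Consistent assignments:
  A=knight, B=knight, C=knave
  A=knight, B=knave, C=knight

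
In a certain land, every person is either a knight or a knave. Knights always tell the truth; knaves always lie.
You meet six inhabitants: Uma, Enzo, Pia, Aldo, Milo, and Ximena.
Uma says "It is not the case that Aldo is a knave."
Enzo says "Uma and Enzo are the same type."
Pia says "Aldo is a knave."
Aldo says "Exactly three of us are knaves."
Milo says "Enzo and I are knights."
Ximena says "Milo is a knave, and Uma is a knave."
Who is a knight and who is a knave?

Uma is a knight, so "it is not the case that Aldo is a knave" must be true — and it is.
As a knight, Enzo's statement "Uma and Enzo are the same type" should be true; it is.
Since Pia is a knave, "Aldo is a knave" needs to be false, which holds.
Aldo is a knight, and the claim "exactly three of us are knaves" is indeed true.
As a knave, Milo's statement "Enzo and I are knights" should be false; it is.
As a knave, Ximena's statement "Milo is a knave, and Uma is a knave" should be false; it is.

Knights: Uma, Enzo, and Aldo. Knaves: Pia, Milo, and Ximena.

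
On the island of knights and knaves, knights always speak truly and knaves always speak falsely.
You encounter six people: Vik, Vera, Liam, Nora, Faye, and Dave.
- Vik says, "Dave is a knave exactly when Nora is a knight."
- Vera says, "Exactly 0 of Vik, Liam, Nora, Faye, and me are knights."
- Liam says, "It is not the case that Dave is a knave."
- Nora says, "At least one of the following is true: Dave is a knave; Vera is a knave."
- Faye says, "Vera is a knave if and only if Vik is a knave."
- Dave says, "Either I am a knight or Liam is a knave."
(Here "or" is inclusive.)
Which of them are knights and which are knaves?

Since Vik is a knave, "Dave is a knave exactly when Nora is a knight" needs to be False, which holds.
As a knave, Vera's statement "exactly 0 of Vik, Liam, Nora, Faye, and me are knights" should be False; it is.
Liam is a knight; "it is not the case that Dave is a knave" is true, as required.
Nora is a knight, and the claim "at least one of the following is true: Dave is a knave; Vera is a knave" is indeed true.
Faye is a knight, and the claim "Vera is a knave if and only if Vik is a knave" is indeed true.
Dave (knight): "either I am a knight or Liam is a knave" — true. ✓

Knights: Liam, Nora, Faye, and Dave. Knaves: Vik and Vera.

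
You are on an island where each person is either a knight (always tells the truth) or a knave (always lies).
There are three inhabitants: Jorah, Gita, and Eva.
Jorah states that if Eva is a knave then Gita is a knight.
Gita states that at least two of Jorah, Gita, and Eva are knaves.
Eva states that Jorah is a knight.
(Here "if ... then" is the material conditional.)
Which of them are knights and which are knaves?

Since Jorah is a knight, "if Eva is a knave then Gita is a knight" needs to be true, which holds.
As a knave, Gita's statement "at least two of Jorah, Gita, and Eva are knaves" should be false; it is.
Eva is a knight, and the claim "Jorah is a knight" is indeed true.

Jorah is a knight, Gita is a knave, and Eva is a knight.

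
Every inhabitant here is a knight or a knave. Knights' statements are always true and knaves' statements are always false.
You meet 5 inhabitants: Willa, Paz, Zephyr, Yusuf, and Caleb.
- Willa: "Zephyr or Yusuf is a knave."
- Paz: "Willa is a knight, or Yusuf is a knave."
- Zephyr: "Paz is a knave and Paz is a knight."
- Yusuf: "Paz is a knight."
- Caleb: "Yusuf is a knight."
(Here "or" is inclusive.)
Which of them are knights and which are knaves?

Knights: Willa, Paz, Yusuf, and Caleb. Knaves: Zephyr.

Since Willa is a knight, "Zephyr or Yusuf is a knave" needs to be true, which holds.
Paz (knight): "Willa is a knight, or Yusuf is a knave" — true. ✓
Since Zephyr is a knave, "Paz is a knave and Paz is a knight" needs to be False, which holds.
Yusuf is a knight, so "Paz is a knight" must be true — and it is.
Caleb is a knight, and the claim "Yusuf is a knight" is indeed true.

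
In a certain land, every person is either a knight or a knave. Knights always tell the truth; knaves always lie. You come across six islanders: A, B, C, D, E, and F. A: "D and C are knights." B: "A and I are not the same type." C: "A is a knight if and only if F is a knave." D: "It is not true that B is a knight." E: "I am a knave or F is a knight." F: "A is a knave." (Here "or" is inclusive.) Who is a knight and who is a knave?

Knights: B, C, E, and F. Knaves: A and D.

A is a knave; "D and C are knights" is false, as required.
Since B is a knight, "A and I are not the same type" needs to be True, which holds.
C is a knight, and the claim "A is a knight if and only if F is a knave" is indeed True.
D is a knave, and the claim "it is not true that B is a knight" is indeed false.
E (knight): "I am a knave or F is a knight" — True. ✓
F is a knight, and the claim "A is a knave" is indeed True.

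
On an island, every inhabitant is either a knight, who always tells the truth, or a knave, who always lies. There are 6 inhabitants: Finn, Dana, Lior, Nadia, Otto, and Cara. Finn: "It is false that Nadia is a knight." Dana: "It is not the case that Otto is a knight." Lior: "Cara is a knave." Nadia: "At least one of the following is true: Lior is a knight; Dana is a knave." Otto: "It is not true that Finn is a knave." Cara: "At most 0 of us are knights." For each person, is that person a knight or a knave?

Finn is a knave, Dana is a knight, Lior is a knight, Nadia is a knight, Otto is a knave, and Cara is a knave.

Finn is a knave, and the claim "it is false that Nadia is a knight" is indeed false.
Dana is a knight; "it is not the case that Otto is a knight" is true, as required.
Lior is a knight; "Cara is a knave" is true, as required.
Nadia is a knight, and the claim "at least one of the following is true: Lior is a knight; Dana is a knave" is indeed true.
Otto is a knave; "it is not true that Finn is a knave" is false, as required.
Cara is a knave, so "at most 0 of us are knights" must be false — and it is.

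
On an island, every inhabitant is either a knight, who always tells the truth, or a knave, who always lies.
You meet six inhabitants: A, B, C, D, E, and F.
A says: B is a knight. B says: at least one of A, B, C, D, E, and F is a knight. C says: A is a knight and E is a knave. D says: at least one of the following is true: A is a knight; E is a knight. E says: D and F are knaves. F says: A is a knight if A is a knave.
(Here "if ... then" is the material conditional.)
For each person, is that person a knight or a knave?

A is a knight; "B is a knight" is true, as required.
B is a knight, so "at least one of A, B, C, D, E, and F is a knight" must be true — and it is.
Since C is a knight, "A is a knight and E is a knave" needs to be true, which holds.
D (knight): "at least one of the following is true: A is a knight; E is a knight" — true. ✓
E is a knave; "D and F are knaves" is false, as required.
F is a knight, so "A is a knight if A is a knave" must be true — and it is.

A is a knight, B is a knight, C is a knight, D is a knight, E is a knave, and F is a knight.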